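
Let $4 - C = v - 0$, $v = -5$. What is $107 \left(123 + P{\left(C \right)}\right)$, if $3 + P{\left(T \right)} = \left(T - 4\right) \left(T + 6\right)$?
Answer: $20865$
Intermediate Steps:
$C = 9$ ($C = 4 - \left(-5 - 0\right) = 4 - \left(-5 + 0\right) = 4 - -5 = 4 + 5 = 9$)
$P{\left(T \right)} = -3 + \left(-4 + T\right) \left(6 + T\right)$ ($P{\left(T \right)} = -3 + \left(T - 4\right) \left(T + 6\right) = -3 + \left(-4 + T\right) \left(6 + T\right)$)
$107 \left(123 + P{\left(C \right)}\right) = 107 \left(123 + \left(-27 + 9^{2} + 2 \cdot 9\right)\right) = 107 \left(123 + \left(-27 + 81 + 18\right)\right) = 107 \left(123 + 72\right) = 107 \cdot 195 = 20865$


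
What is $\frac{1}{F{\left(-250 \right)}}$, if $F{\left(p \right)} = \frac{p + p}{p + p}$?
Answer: $1$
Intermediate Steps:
$F{\left(p \right)} = 1$ ($F{\left(p \right)} = \frac{2 p}{2 p} = 2 p \frac{1}{2 p} = 1$)
$\frac{1}{F{\left(-250 \right)}} = 1^{-1} = 1$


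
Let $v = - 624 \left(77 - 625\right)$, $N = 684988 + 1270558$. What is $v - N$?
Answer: $-1613594$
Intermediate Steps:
$N = 1955546$
$v = 341952$ ($v = \left(-624\right) \left(-548\right) = 341952$)
$v - N = 341952 - 1955546 = -1613594$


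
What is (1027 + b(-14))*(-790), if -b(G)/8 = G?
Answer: -899810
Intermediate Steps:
b(G) = -8*G
(1027 + b(-14))*(-790) = (1027 - 8*(-14))*(-790) = (1027 + 112)*(-790) = 1139*(-790) = -899810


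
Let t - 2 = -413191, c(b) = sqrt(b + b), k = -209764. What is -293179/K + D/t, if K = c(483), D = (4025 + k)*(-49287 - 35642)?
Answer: -17473207531/413189 - 293179*sqrt(966)/966 ≈ -51722.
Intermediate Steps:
D = 17473207531 (D = (4025 - 209764)*(-49287 - 35642) = -205739*(-84929) = 17473207531)
c(b) = sqrt(2)*sqrt(b) (c(b) = sqrt(2*b) = sqrt(2)*sqrt(b))
K = sqrt(966) (K = sqrt(2)*sqrt(483) = sqrt(966) ≈ 31.081)
t = -413189 (t = 2 - 413191 = -413189)
-293179/K + D/t = -293179*sqrt(966)/966 + 17473207531/(-413189) = -293179*sqrt(966)/966 + 17473207531*(-1/413189) = -293179*sqrt(966)/966 - 17473207531/413189 = -17473207531/413189 - 293179*sqrt(966)/966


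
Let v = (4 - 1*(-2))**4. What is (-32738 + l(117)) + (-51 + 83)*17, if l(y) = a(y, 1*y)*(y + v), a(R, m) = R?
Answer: 133127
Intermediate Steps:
v = 1296 (v = (4 + 2)**4 = 6**4 = 1296)
l(y) = y*(1296 + y) (l(y) = y*(y + 1296) = y*(1296 + y))
(-32738 + l(117)) + (-51 + 83)*17 = (-32738 + 117*(1296 + 117)) + (-51 + 83)*17 = (-32738 + 117*1413) + 32*17 = (-32738 + 165321) + 544 = 132583 + 544 = 133127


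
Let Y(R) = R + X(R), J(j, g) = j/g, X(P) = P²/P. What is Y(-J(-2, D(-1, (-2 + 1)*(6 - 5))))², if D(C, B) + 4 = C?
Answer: 16/25 ≈ 0.64000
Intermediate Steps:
D(C, B) = -4 + C
X(P) = P
Y(R) = 2*R (Y(R) = R + R = 2*R)
Y(-J(-2, D(-1, (-2 + 1)*(6 - 5))))² = (2*(-(-2)/(-4 - 1)))² = (2*(-(-2)/(-5)))² = (2*(-(-2)*(-1)/5))² = (2*(-1*⅖))² = (2*(-⅖))² = (-⅘)² = 16/25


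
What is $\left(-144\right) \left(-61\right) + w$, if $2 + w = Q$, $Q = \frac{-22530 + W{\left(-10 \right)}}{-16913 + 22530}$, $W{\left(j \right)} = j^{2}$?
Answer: $\frac{49306064}{5617} \approx 8778.0$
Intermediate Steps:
$Q = - \frac{22430}{5617}$ ($Q = \frac{-22530 + \left(-10\right)^{2}}{-16913 + 22530} = \frac{-22530 + 100}{5617} = \left(-22430\right) \frac{1}{5617} = - \frac{22430}{5617} \approx -3.9932$)
$w = - \frac{33664}{5617}$ ($w = -2 - \frac{22430}{5617} = - \frac{33664}{5617} \approx -5.9932$)
$\left(-144\right) \left(-61\right) + w = \left(-144\right) \left(-61\right) - \frac{33664}{5617} = 8784 - \frac{33664}{5617} = \frac{49306064}{5617}$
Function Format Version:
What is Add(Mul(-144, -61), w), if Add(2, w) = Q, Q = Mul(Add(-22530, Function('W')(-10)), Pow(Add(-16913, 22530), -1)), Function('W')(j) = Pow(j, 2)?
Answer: Rational(49306064, 5617) ≈ 8778.0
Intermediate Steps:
Q = Rational(-22430, 5617) (Q = Mul(Add(-22530, Pow(-10, 2)), Pow(Add(-16913, 22530), -1)) = Mul(Add(-22530, 100), Pow(5617, -1)) = Mul(-22430, Rational(1, 5617)) = Rational(-22430, 5617) ≈ -3.9932)
w = Rational(-33664, 5617) (w = Add(-2, Rational(-22430, 5617)) = Rational(-33664, 5617) ≈ -5.9932)
Add(Mul(-144, -61), w) = Add(Mul(-144, -61), Rational(-33664, 5617)) = Add(8784, Rational(-33664, 5617)) = Rational(49306064, 5617)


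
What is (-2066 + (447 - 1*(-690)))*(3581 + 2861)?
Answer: -5984618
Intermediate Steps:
(-2066 + (447 - 1*(-690)))*(3581 + 2861) = (-2066 + (447 + 690))*6442 = (-2066 + 1137)*6442 = -929*6442 = -5984618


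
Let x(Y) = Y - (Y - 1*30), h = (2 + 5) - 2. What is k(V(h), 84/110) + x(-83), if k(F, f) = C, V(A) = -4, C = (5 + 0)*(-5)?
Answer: 5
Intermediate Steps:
C = -25 (C = 5*(-5) = -25)
h = 5 (h = 7 - 2 = 5)
x(Y) = 30 (x(Y) = Y - (Y - 30) = Y - (-30 + Y) = Y + (30 - Y) = 30)
k(F, f) = -25
k(V(h), 84/110) + x(-83) = -25 + 30 = 5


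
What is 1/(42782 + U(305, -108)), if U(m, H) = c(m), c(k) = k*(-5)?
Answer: 1/41257 ≈ 2.4238e-5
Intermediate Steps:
c(k) = -5*k
U(m, H) = -5*m
1/(42782 + U(305, -108)) = 1/(42782 - 5*305) = 1/(42782 - 1525) = 1/41257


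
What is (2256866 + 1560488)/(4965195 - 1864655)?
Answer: 1908677/1550270 ≈ 1.2312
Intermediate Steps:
(2256866 + 1560488)/(4965195 - 1864655) = 3817354/3100540 = 3817354*(1/3100540) = 1908677/1550270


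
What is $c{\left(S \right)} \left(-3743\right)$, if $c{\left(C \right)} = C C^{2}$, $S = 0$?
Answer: $0$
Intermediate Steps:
$c{\left(C \right)} = C^{3}$
$c{\left(S \right)} \left(-3743\right) = 0^{3} \left(-3743\right) = 0 \left(-3743\right) = 0$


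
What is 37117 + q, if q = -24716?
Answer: 12401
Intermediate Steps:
37117 + q = 37117 - 24716 = 12401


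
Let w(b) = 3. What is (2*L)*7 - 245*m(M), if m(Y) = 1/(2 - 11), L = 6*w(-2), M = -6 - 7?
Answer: 2513/9 ≈ 279.22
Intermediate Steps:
M = -13
L = 18 (L = 6*3 = 18)
m(Y) = -⅑ (m(Y) = 1/(-9) = -⅑)
(2*L)*7 - 245*m(M) = (2*18)*7 - 245*(-⅑) = 36*7 + 245/9 = 252 + 245/9 = 2513/9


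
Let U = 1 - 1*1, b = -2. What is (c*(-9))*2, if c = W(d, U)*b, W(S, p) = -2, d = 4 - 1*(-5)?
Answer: -72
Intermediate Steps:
d = 9 (d = 4 + 5 = 9)
U = 0 (U = 1 - 1 = 0)
c = 4 (c = -2*(-2) = 4)
(c*(-9))*2 = (4*(-9))*2 = -36*2 = -72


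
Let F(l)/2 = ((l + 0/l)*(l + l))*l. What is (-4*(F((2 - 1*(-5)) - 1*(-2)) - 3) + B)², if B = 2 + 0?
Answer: 135722500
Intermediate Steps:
F(l) = 4*l³ (F(l) = 2*(((l + 0/l)*(l + l))*l) = 2*(((l + 0)*(2*l))*l) = 2*((l*(2*l))*l) = 2*((2*l²)*l) = 2*(2*l³) = 4*l³)
B = 2
(-4*(F((2 - 1*(-5)) - 1*(-2)) - 3) + B)² = (-4*(4*((2 - 1*(-5)) - 1*(-2))³ - 3) + 2)² = (-4*(4*((2 + 5) + 2)³ - 3) + 2)² = (-4*(4*(7 + 2)³ - 3) + 2)² = (-4*(4*9³ - 3) + 2)² = (-4*(4*729 - 3) + 2)² = (-4*(2916 - 3) + 2)² = (-4*2913 + 2)² = (-11652 + 2)² = (-11650)² = 135722500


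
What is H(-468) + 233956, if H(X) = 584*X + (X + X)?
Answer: -40292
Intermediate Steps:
H(X) = 586*X (H(X) = 584*X + 2*X = 586*X)
H(-468) + 233956 = 586*(-468) + 233956 = -274248 + 233956 = -40292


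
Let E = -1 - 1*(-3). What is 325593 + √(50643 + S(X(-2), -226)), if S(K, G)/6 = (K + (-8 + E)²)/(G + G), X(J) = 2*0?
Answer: 325593 + 3*√71850485/113 ≈ 3.2582e+5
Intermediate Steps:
X(J) = 0
E = 2 (E = -1 + 3 = 2)
S(K, G) = 3*(36 + K)/G (S(K, G) = 6*((K + (-8 + 2)²)/(G + G)) = 6*((K + (-6)²)/((2*G))) = 6*((K + 36)*(1/(2*G))) = 6*((36 + K)*(1/(2*G))) = 6*((36 + K)/(2*G)) = 3*(36 + K)/G)
325593 + √(50643 + S(X(-2), -226)) = 325593 + √(50643 + 3*(36 + 0)/(-226)) = 325593 + √(50643 + 3*(-1/226)*36) = 325593 + √(50643 - 54/113) = 325593 + √(5722605/113) = 325593 + 3*√71850485/113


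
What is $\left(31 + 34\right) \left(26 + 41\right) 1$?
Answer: $4355$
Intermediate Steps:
$\left(31 + 34\right) \left(26 + 41\right) 1 = 65 \cdot 67 \cdot 1 = 4355 \cdot 1 = 4355$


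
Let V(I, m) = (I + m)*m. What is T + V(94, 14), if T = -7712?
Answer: -6200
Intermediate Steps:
V(I, m) = m*(I + m)
T + V(94, 14) = -7712 + 14*(94 + 14) = -7712 + 14*108 = -7712 + 1512 = -6200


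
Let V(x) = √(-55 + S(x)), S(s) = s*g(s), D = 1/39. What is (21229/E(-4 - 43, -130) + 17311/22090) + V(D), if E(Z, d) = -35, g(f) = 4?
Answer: -18733709/30926 + I*√83499/39 ≈ -605.76 + 7.4093*I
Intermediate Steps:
D = 1/39 ≈ 0.025641
S(s) = 4*s (S(s) = s*4 = 4*s)
V(x) = √(-55 + 4*x)
(21229/E(-4 - 43, -130) + 17311/22090) + V(D) = (21229/(-35) + 17311/22090) + √(-55 + 4*(1/39)) = (21229*(-1/35) + 17311*(1/22090)) + √(-55 + 4/39) = (-21229/35 + 17311/22090) + √(-2141/39) = -18733709/30926 + I*√83499/39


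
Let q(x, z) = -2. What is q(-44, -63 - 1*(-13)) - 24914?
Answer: -24916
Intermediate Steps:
q(-44, -63 - 1*(-13)) - 24914 = -2 - 24914 = -24916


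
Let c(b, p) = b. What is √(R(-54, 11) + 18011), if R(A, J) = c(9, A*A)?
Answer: 2*√4505 ≈ 134.24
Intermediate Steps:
R(A, J) = 9
√(R(-54, 11) + 18011) = √(9 + 18011) = √18020 = 2*√4505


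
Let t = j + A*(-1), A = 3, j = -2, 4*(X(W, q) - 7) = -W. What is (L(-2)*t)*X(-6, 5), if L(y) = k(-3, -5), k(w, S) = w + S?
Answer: 340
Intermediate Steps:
X(W, q) = 7 - W/4 (X(W, q) = 7 + (-W)/4 = 7 - W/4)
k(w, S) = S + w
L(y) = -8 (L(y) = -5 - 3 = -8)
t = -5 (t = -2 + 3*(-1) = -2 - 3 = -5)
(L(-2)*t)*X(-6, 5) = (-8*(-5))*(7 - ¼*(-6)) = 40*(7 + 3/2) = 40*(17/2) = 340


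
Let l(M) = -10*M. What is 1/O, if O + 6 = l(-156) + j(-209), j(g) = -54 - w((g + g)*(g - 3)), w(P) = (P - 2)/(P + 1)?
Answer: 29539/44278962 ≈ 0.00066711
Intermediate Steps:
w(P) = (-2 + P)/(1 + P)
j(g) = -54 - (-2 + 2*g*(-3 + g))/(1 + 2*g*(-3 + g)) (j(g) = -54 - (-2 + (g + g)*(g - 3))/(1 + (g + g)*(g - 3)) = -54 - (-2 + (2*g)*(-3 + g))/(1 + (2*g)*(-3 + g)) = -54 - (-2 + 2*g*(-3 + g))/(1 + 2*g*(-3 + g)))
O = 44278962/29539 (O = -6 + (-10*(-156) + 2*(-26 - 55*(-209)*(-3 - 209))/(1 + 2*(-209)*(-3 - 209))) = -6 + (1560 + 2*(-26 - 55*(-209)*(-212))/(1 + 2*(-209)*(-212))) = -6 + (1560 + 2*(-26 - 2436940)/(1 + 88616)) = -6 + (1560 + 2*(-2436966)/88617) = -6 + (1560 + 2*(1/88617)*(-2436966)) = -6 + (1560 - 1624644/29539) = -6 + 44456196/29539 = 44278962/29539 ≈ 1499.0)
1/O = 1/(44278962/29539) = 29539/44278962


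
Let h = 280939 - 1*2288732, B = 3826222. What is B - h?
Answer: 5834015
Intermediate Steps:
h = -2007793 (h = 280939 - 2288732 = -2007793)
B - h = 3826222 - 1*(-2007793) = 3826222 + 2007793 = 5834015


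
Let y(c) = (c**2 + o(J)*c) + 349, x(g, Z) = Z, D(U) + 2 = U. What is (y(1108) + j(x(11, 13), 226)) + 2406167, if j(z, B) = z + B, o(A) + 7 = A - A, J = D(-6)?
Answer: 3626663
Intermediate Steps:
D(U) = -2 + U
J = -8 (J = -2 - 6 = -8)
o(A) = -7 (o(A) = -7 + (A - A) = -7 + 0 = -7)
j(z, B) = B + z
y(c) = 349 + c**2 - 7*c (y(c) = (c**2 - 7*c) + 349 = 349 + c**2 - 7*c)
(y(1108) + j(x(11, 13), 226)) + 2406167 = ((349 + 1108**2 - 7*1108) + (226 + 13)) + 2406167 = ((349 + 1227664 - 7756) + 239) + 2406167 = (1220257 + 239) + 2406167 = 1220496 + 2406167 = 3626663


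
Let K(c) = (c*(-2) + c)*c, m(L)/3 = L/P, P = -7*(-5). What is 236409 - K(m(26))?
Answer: 289607109/1225 ≈ 2.3641e+5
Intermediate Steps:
P = 35
m(L) = 3*L/35 (m(L) = 3*(L/35) = 3*L/35)
K(c) = -c² (K(c) = (-2*c + c)*c = (-c)*c = -c²)
236409 - K(m(26)) = 236409 - (-1)*((3/35)*26)² = 236409 - (-1)*(78/35)² = 236409 - (-1)*6084/1225 = 236409 - 1*(-6084/1225) = 236409 + 6084/1225 = 289607109/1225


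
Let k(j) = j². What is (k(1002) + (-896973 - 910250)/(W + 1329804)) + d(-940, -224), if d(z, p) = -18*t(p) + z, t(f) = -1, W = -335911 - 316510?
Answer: 679468887183/677383 ≈ 1.0031e+6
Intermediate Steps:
W = -652421
d(z, p) = 18 + z (d(z, p) = -18*(-1) + z = 18 + z)
(k(1002) + (-896973 - 910250)/(W + 1329804)) + d(-940, -224) = (1002² + (-896973 - 910250)/(-652421 + 1329804)) + (18 - 940) = (1004004 - 1807223/677383) - 922 = 680093434309/677383 - 922 = 679468887183/677383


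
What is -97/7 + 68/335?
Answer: -32019/2345 ≈ -13.654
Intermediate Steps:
-97/7 + 68/335 = -32019/2345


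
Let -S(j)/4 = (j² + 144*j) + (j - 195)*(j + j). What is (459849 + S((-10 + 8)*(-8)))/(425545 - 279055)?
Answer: 157507/48830 ≈ 3.2256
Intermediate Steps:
S(j) = -576*j - 4*j² - 8*j*(-195 + j) (S(j) = -4*((j² + 144*j) + (j - 195)*(j + j)) = -4*((j² + 144*j) + (-195 + j)*(2*j)) = -4*((j² + 144*j) + 2*j*(-195 + j)) = -4*(j² + 144*j + 2*j*(-195 + j)) = -576*j - 4*j² - 8*j*(-195 + j))
(459849 + S((-10 + 8)*(-8)))/(425545 - 279055) = (459849 + 12*((-10 + 8)*(-8))*(82 - (-10 + 8)*(-8)))/(425545 - 279055) = (459849 + 12*(-2*(-8))*(82 - (-2)*(-8)))/146490 = (459849 + 12*16*(82 - 1*16))*(1/146490) = (459849 + 12*16*(82 - 16))*(1/146490) = (459849 + 12*16*66)*(1/146490) = (459849 + 12672)*(1/146490) = 472521*(1/146490) = 157507/48830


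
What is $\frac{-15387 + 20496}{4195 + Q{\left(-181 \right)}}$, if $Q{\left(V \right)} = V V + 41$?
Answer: $\frac{5109}{36997} \approx 0.13809$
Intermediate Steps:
$Q{\left(V \right)} = 41 + V^{2}$ ($Q{\left(V \right)} = V^{2} + 41 = 41 + V^{2}$)
$\frac{-15387 + 20496}{4195 + Q{\left(-181 \right)}} = \frac{-15387 + 20496}{4195 + \left(41 + \left(-181\right)^{2}\right)} = \frac{5109}{4195 + \left(41 + 32761\right)} = \frac{5109}{4195 + 32802} = \frac{5109}{36997}$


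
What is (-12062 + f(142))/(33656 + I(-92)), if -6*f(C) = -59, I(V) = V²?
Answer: -72313/252720 ≈ -0.28614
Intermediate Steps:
f(C) = 59/6 (f(C) = -⅙*(-59) = 59/6)
(-12062 + f(142))/(33656 + I(-92)) = (-12062 + 59/6)/(33656 + (-92)²) = -72313/(6*(33656 + 8464)) = -72313/6/42120 = -72313/6*1/42120 = -72313/252720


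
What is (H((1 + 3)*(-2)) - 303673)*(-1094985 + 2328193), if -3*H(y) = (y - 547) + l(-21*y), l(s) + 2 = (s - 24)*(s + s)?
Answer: -1182456557968/3 ≈ -3.9415e+11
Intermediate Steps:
l(s) = -2 + 2*s*(-24 + s) (l(s) = -2 + (s - 24)*(s + s) = -2 + (-24 + s)*(2*s) = -2 + 2*s*(-24 + s))
H(y) = 183 - 294*y**2 - 1009*y/3 (H(y) = -((y - 547) + (-2 - (-1008)*y + 2*(-21*y)**2))/3 = -((-547 + y) + (-2 + 1008*y + 2*(441*y**2)))/3 = -((-547 + y) + (-2 + 1008*y + 882*y**2))/3 = -((-547 + y) + (-2 + 882*y**2 + 1008*y))/3 = -(-549 + 882*y**2 + 1009*y)/3 = 183 - 294*y**2 - 1009*y/3)
(H((1 + 3)*(-2)) - 303673)*(-1094985 + 2328193) = ((183 - 294*4*(1 + 3)**2 - 1009*(1 + 3)*(-2)/3) - 303673)*(-1094985 + 2328193) = ((183 - 294*(4*(-2))**2 - 4036*(-2)/3) - 303673)*1233208 = ((183 - 294*(-8)**2 - 1009/3*(-8)) - 303673)*1233208 = ((183 - 294*64 + 8072/3) - 303673)*1233208 = ((183 - 18816 + 8072/3) - 303673)*1233208 = (-47827/3 - 303673)*1233208 = -958846/3*1233208 = -1182456557968/3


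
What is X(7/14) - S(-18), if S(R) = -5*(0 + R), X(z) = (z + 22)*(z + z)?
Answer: -135/2 ≈ -67.500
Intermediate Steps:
X(z) = 2*z*(22 + z) (X(z) = (22 + z)*(2*z) = 2*z*(22 + z))
S(R) = -5*R
X(7/14) - S(-18) = 2*(7/14)*(22 + 7/14) - (-5)*(-18) = 2*(7*(1/14))*(22 + 7*(1/14)) - 1*90 = 2*(½)*(22 + ½) - 90 = 2*(½)*(45/2) - 90 = 45/2 - 90 = -135/2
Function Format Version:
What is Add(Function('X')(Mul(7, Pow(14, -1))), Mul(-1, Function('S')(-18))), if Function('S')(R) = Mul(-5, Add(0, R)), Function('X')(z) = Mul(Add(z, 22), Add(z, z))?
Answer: Rational(-135, 2) ≈ -67.500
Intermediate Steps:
Function('X')(z) = Mul(2, z, Add(22, z)) (Function('X')(z) = Mul(Add(22, z), Mul(2, z)) = Mul(2, z, Add(22, z)))
Function('S')(R) = Mul(-5, R)
Add(Function('X')(Mul(7, Pow(14, -1))), Mul(-1, Function('S')(-18))) = Add(Mul(2, Mul(7, Pow(14, -1)), Add(22, Mul(7, Pow(14, -1)))), Mul(-1, Mul(-5, -18))) = Add(Mul(2, Mul(7, Rational(1, 14)), Add(22, Mul(7, Rational(1, 14)))), Mul(-1, 90)) = Add(Mul(2, Rational(1, 2), Add(22, Rational(1, 2))), -90) = Add(Mul(2, Rational(1, 2), Rational(45, 2)), -90) = Add(Rational(45, 2), -90) = Rational(-135, 2)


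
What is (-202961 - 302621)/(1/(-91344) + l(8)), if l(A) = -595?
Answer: 46181882208/54349681 ≈ 849.72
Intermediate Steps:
(-202961 - 302621)/(1/(-91344) + l(8)) = (-202961 - 302621)/(1/(-91344) - 595) = -505582/(-1/91344 - 595) = -505582/(-54349681/91344) = -505582*(-91344/54349681) = 46181882208/54349681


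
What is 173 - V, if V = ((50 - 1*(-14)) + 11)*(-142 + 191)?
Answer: -3502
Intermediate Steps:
V = 3675 (V = ((50 + 14) + 11)*49 = (64 + 11)*49 = 75*49 = 3675)
173 - V = 173 - 1*3675 = 173 - 3675 = -3502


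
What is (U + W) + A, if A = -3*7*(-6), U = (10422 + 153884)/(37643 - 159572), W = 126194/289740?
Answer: 736511992291/5887951410 ≈ 125.09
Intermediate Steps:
W = 63097/144870 (W = 126194*(1/289740) = 63097/144870 ≈ 0.43554)
U = -164306/121929 (U = 164306/(-121929) = 164306*(-1/121929) = -164306/121929 ≈ -1.3476)
A = 126 (A = -21*(-6) = 126)
(U + W) + A = (-164306/121929 + 63097/144870) + 126 = -5369885369/5887951410 + 126 = 736511992291/5887951410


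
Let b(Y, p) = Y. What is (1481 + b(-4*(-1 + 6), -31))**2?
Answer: 2134521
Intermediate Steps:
(1481 + b(-4*(-1 + 6), -31))**2 = (1481 - 4*(-1 + 6))**2 = (1481 - 4*5)**2 = (1481 - 20)**2 = 1461**2 = 2134521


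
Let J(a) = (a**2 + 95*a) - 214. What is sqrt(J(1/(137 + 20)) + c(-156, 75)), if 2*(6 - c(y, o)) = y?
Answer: I*sqrt(3189454)/157 ≈ 11.375*I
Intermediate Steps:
c(y, o) = 6 - y/2
J(a) = -214 + a**2 + 95*a
sqrt(J(1/(137 + 20)) + c(-156, 75)) = sqrt((-214 + (1/(137 + 20))**2 + 95/(137 + 20)) + (6 - 1/2*(-156))) = sqrt((-214 + (1/157)**2 + 95/157) + (6 + 78)) = sqrt((-214 + (1/157)**2 + 95*(1/157)) + 84) = sqrt((-214 + 1/24649 + 95/157) + 84) = sqrt(-5259970/24649 + 84) = sqrt(-3189454/24649) = I*sqrt(3189454)/157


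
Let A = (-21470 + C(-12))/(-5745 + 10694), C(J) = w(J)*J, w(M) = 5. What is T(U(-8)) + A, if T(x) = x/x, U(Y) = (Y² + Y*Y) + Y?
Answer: -16581/4949 ≈ -3.3504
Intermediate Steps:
U(Y) = Y + 2*Y² (U(Y) = (Y² + Y²) + Y = 2*Y² + Y = Y + 2*Y²)
T(x) = 1
C(J) = 5*J
A = -21530/4949 (A = (-21470 + 5*(-12))/(-5745 + 10694) = (-21470 - 60)/4949 = -21530*1/4949 = -21530/4949 ≈ -4.3504)
T(U(-8)) + A = 1 - 21530/4949 = -16581/4949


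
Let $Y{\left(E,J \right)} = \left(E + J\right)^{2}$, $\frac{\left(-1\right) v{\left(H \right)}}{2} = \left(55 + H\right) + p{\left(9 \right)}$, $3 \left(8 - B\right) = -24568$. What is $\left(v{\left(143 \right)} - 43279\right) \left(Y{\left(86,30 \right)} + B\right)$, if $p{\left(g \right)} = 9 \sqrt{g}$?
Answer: $- \frac{2840635840}{3} \approx -9.4688 \cdot 10^{8}$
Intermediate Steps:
$B = \frac{24592}{3}$ ($B = 8 - - \frac{24568}{3} = 8 + \frac{24568}{3} = \frac{24592}{3} \approx 8197.3$)
$v{\left(H \right)} = -164 - 2 H$ ($v{\left(H \right)} = - 2 \left(\left(55 + H\right) + 9 \sqrt{9}\right) = - 2 \left(\left(55 + H\right) + 9 \cdot 3\right) = - 2 \left(\left(55 + H\right) + 27\right) = - 2 \left(82 + H\right) = -164 - 2 H$)
$\left(v{\left(143 \right)} - 43279\right) \left(Y{\left(86,30 \right)} + B\right) = \left(\left(-164 - 286\right) - 43279\right) \left(\left(86 + 30\right)^{2} + \frac{24592}{3}\right) = \left(\left(-164 - 286\right) - 43279\right) \left(116^{2} + \frac{24592}{3}\right) = \left(-450 - 43279\right) \left(13456 + \frac{24592}{3}\right) = \left(-43729\right) \frac{64960}{3} = - \frac{2840635840}{3}$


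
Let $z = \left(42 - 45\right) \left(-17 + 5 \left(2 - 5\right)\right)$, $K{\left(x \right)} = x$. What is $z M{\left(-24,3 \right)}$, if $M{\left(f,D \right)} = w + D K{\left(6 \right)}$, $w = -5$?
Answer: $1248$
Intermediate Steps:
$z = 96$ ($z = - 3 \left(-17 + 5 \left(-3\right)\right) = - 3 \left(-17 - 15\right) = \left(-3\right) \left(-32\right) = 96$)
$M{\left(f,D \right)} = -5 + 6 D$ ($M{\left(f,D \right)} = -5 + D 6 = -5 + 6 D$)
$z M{\left(-24,3 \right)} = 96 \left(-5 + 6 \cdot 3\right) = 96 \left(-5 + 18\right) = 96 \cdot 13 = 1248$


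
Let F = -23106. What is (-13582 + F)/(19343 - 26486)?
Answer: 36688/7143 ≈ 5.1362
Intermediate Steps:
(-13582 + F)/(19343 - 26486) = (-13582 - 23106)/(19343 - 26486) = -36688/(-7143) = -36688*(-1/7143) = 36688/7143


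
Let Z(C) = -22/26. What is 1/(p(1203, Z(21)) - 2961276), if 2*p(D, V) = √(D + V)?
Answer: -38496588/113999022122381 - √50791/113999022122381 ≈ -3.3769e-7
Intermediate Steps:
Z(C) = -11/13 (Z(C) = -22*1/26 = -11/13)
p(D, V) = √(D + V)/2
1/(p(1203, Z(21)) - 2961276) = 1/(√(1203 - 11/13)/2 - 2961276) = 1/(√(15628/13)/2 - 2961276) = 1/((2*√50791/13)/2 - 2961276) = 1/(√50791/13 - 2961276) = 1/(-2961276 + √50791/13)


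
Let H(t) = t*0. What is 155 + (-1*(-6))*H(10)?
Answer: 155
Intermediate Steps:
H(t) = 0
155 + (-1*(-6))*H(10) = 155 - 1*(-6)*0 = 155 + 6*0 = 155 + 0 = 155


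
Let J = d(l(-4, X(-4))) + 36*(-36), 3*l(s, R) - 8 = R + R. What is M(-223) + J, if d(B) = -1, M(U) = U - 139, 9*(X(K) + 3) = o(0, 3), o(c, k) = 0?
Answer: -1659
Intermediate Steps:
X(K) = -3 (X(K) = -3 + (⅑)*0 = -3 + 0 = -3)
M(U) = -139 + U
l(s, R) = 8/3 + 2*R/3 (l(s, R) = 8/3 + (R + R)/3 = 8/3 + (2*R)/3 = 8/3 + 2*R/3)
J = -1297 (J = -1 + 36*(-36) = -1 - 1296 = -1297)
M(-223) + J = (-139 - 223) - 1297 = -362 - 1297 = -1659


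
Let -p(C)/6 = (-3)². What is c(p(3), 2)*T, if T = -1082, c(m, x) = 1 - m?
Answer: -59510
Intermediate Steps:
p(C) = -54 (p(C) = -6*(-3)² = -6*9 = -54)
c(p(3), 2)*T = (1 - 1*(-54))*(-1082) = (1 + 54)*(-1082) = 55*(-1082) = -59510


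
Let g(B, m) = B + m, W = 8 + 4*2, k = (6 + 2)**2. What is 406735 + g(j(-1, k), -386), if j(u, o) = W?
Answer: 406365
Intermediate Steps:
k = 64 (k = 8**2 = 64)
W = 16 (W = 8 + 8 = 16)
j(u, o) = 16
406735 + g(j(-1, k), -386) = 406735 + (16 - 386) = 406735 - 370 = 406365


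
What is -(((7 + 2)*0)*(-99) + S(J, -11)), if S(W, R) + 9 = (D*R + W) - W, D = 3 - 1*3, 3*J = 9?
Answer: 9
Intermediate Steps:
J = 3 (J = (⅓)*9 = 3)
D = 0 (D = 3 - 3 = 0)
S(W, R) = -9 (S(W, R) = -9 + ((0*R + W) - W) = -9 + ((0 + W) - W) = -9 + (W - W) = -9 + 0 = -9)
-(((7 + 2)*0)*(-99) + S(J, -11)) = -(((7 + 2)*0)*(-99) - 9) = -((9*0)*(-99) - 9) = -(0*(-99) - 9) = -(0 - 9) = -1*(-9) = 9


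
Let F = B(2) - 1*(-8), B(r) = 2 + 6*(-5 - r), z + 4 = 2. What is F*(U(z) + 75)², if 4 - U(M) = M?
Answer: -209952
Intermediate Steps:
z = -2 (z = -4 + 2 = -2)
U(M) = 4 - M
B(r) = -28 - 6*r (B(r) = 2 + (-30 - 6*r) = -28 - 6*r)
F = -32 (F = (-28 - 6*2) - 1*(-8) = (-28 - 12) + 8 = -40 + 8 = -32)
F*(U(z) + 75)² = -32*((4 - 1*(-2)) + 75)² = -32*((4 + 2) + 75)² = -32*(6 + 75)² = -32*81² = -32*6561 = -209952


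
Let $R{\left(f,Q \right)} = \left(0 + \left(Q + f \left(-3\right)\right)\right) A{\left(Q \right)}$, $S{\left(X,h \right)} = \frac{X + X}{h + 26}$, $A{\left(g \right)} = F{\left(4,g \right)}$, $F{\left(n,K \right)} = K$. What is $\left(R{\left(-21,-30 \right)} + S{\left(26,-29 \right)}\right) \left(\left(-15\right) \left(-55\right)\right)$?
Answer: $-831050$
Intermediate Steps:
$A{\left(g \right)} = g$
$S{\left(X,h \right)} = \frac{2 X}{26 + h}$
$R{\left(f,Q \right)} = Q \left(Q - 3 f\right)$ ($R{\left(f,Q \right)} = \left(0 + \left(Q + f \left(-3\right)\right)\right) Q = \left(0 + \left(Q - 3 f\right)\right) Q = \left(Q - 3 f\right) Q = Q \left(Q - 3 f\right)$)
$\left(R{\left(-21,-30 \right)} + S{\left(26,-29 \right)}\right) \left(\left(-15\right) \left(-55\right)\right) = \left(- 30 \left(-30 - -63\right) + 2 \cdot 26 \frac{1}{26 - 29}\right) \left(\left(-15\right) \left(-55\right)\right) = \left(- 30 \left(-30 + 63\right) + 2 \cdot 26 \frac{1}{-3}\right) 825 = \left(\left(-30\right) 33 + 2 \cdot 26 \left(- \frac{1}{3}\right)\right) 825 = \left(-990 - \frac{52}{3}\right) 825 = \left(- \frac{3022}{3}\right) 825 = -831050$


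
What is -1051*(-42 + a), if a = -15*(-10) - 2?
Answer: -111406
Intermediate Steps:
a = 148 (a = 150 - 2 = 148)
-1051*(-42 + a) = -1051*(-42 + 148) = -1051*106 = -111406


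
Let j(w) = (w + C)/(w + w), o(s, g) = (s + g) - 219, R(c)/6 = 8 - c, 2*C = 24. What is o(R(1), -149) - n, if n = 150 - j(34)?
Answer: -16161/34 ≈ -475.32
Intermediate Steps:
C = 12 (C = (1/2)*24 = 12)
R(c) = 48 - 6*c (R(c) = 6*(8 - c) = 48 - 6*c)
o(s, g) = -219 + g + s (o(s, g) = (g + s) - 219 = -219 + g + s)
j(w) = (12 + w)/(2*w) (j(w) = (w + 12)/(w + w) = (12 + w)/((2*w)) = (12 + w)*(1/(2*w)) = (12 + w)/(2*w))
n = 5077/34 (n = 150 - (12 + 34)/(2*34) = 150 - 46/(2*34) = 150 - 1*23/34 = 150 - 23/34 = 5077/34 ≈ 149.32)
o(R(1), -149) - n = (-219 - 149 + (48 - 6*1)) - 1*5077/34 = (-219 - 149 + (48 - 6)) - 5077/34 = (-219 - 149 + 42) - 5077/34 = -326 - 5077/34 = -16161/34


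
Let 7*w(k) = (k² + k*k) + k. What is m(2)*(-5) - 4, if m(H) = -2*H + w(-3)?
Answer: 37/7 ≈ 5.2857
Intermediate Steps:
w(k) = k/7 + 2*k²/7 (w(k) = ((k² + k*k) + k)/7 = ((k² + k²) + k)/7 = (2*k² + k)/7 = (k + 2*k²)/7 = k/7 + 2*k²/7)
m(H) = 15/7 - 2*H (m(H) = -2*H + (⅐)*(-3)*(1 + 2*(-3)) = -2*H + (⅐)*(-3)*(1 - 6) = -2*H + (⅐)*(-3)*(-5) = -2*H + 15/7 = 15/7 - 2*H)
m(2)*(-5) - 4 = (15/7 - 2*2)*(-5) - 4 = (15/7 - 4)*(-5) - 4 = -13/7*(-5) - 4 = 65/7 - 4 = 37/7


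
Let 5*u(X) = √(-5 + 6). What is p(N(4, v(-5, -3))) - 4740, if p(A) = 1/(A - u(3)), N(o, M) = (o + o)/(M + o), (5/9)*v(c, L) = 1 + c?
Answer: -127990/27 ≈ -4740.4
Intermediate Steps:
v(c, L) = 9/5 + 9*c/5 (v(c, L) = 9*(1 + c)/5 = 9/5 + 9*c/5)
u(X) = ⅕ (u(X) = √(-5 + 6)/5 = √1/5 = (⅕)*1 = ⅕)
N(o, M) = 2*o/(M + o) (N(o, M) = (2*o)/(M + o) = 2*o/(M + o))
p(A) = 1/(-⅕ + A) (p(A) = 1/(A - 1*⅕) = 1/(A - ⅕) = 1/(-⅕ + A))
p(N(4, v(-5, -3))) - 4740 = 5/(-1 + 5*(2*4/((9/5 + (9/5)*(-5)) + 4))) - 4740 = 5/(-1 + 5*(2*4/((9/5 - 9) + 4))) - 4740 = 5/(-1 + 5*(2*4/(-36/5 + 4))) - 4740 = 5/(-1 + 5*(2*4/(-16/5))) - 4740 = 5/(-1 + 5*(2*4*(-5/16))) - 4740 = 5/(-1 + 5*(-5/2)) - 4740 = 5/(-1 - 25/2) - 4740 = 5/(-27/2) - 4740 = 5*(-2/27) - 4740 = -10/27 - 4740 = -127990/27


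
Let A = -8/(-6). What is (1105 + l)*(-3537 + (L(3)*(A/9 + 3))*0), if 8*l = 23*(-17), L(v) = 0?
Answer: -29884113/8 ≈ -3.7355e+6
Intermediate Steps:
A = 4/3 (A = -8*(-⅙) = 4/3 ≈ 1.3333)
l = -391/8 (l = (23*(-17))/8 = (⅛)*(-391) = -391/8 ≈ -48.875)
(1105 + l)*(-3537 + (L(3)*(A/9 + 3))*0) = (1105 - 391/8)*(-3537 + (0*((4/3)/9 + 3))*0) = 8449*(-3537 + (0*((4/3)*(⅑) + 3))*0)/8 = 8449*(-3537 + (0*(4/27 + 3))*0)/8 = 8449*(-3537 + (0*(85/27))*0)/8 = 8449*(-3537 + 0*0)/8 = 8449*(-3537 + 0)/8 = (8449/8)*(-3537) = -29884113/8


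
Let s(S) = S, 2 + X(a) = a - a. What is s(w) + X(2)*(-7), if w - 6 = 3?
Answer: 23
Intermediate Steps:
w = 9 (w = 6 + 3 = 9)
X(a) = -2 (X(a) = -2 + (a - a) = -2 + 0 = -2)
s(w) + X(2)*(-7) = 9 - 2*(-7) = 9 + 14 = 23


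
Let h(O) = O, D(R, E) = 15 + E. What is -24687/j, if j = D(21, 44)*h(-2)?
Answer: 24687/118 ≈ 209.21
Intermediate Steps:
j = -118 (j = (15 + 44)*(-2) = 59*(-2) = -118)
-24687/j = -24687/(-118) = -24687*(-1/118) = 24687/118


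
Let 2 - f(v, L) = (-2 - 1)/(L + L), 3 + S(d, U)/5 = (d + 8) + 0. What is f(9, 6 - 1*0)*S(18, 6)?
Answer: 1035/4 ≈ 258.75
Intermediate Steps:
S(d, U) = 25 + 5*d (S(d, U) = -15 + 5*((d + 8) + 0) = -15 + 5*((8 + d) + 0) = -15 + 5*(8 + d) = -15 + (40 + 5*d) = 25 + 5*d)
f(v, L) = 2 + 3/(2*L) (f(v, L) = 2 - (-2 - 1)/(L + L) = 2 - (-3)/(2*L) = 2 + 3/(2*L))
f(9, 6 - 1*0)*S(18, 6) = (2 + 3/(2*(6 - 1*0)))*(25 + 5*18) = (2 + 3/(2*(6 + 0)))*(25 + 90) = (2 + (3/2)/6)*115 = (2 + (3/2)*(1/6))*115 = (2 + 1/4)*115 = (9/4)*115 = 1035/4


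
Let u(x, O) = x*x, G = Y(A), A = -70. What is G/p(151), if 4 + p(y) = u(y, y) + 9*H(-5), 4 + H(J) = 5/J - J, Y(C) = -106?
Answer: -106/22797 ≈ -0.0046497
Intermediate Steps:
G = -106
H(J) = -4 - J + 5/J (H(J) = -4 + (5/J - J) = -4 + (-J + 5/J) = -4 - J + 5/J)
u(x, O) = x**2
p(y) = -4 + y**2 (p(y) = -4 + (y**2 + 9*(-4 - 1*(-5) + 5/(-5))) = -4 + (y**2 + 9*(-4 + 5 + 5*(-1/5))) = -4 + (y**2 + 9*(-4 + 5 - 1)) = -4 + (y**2 + 9*0) = -4 + (y**2 + 0) = -4 + y**2)
G/p(151) = -106/(-4 + 151**2) = -106/(-4 + 22801) = -106/22797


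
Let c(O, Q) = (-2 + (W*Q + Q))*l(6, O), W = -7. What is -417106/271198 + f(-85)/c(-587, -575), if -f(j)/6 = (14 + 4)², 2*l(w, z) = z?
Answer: -52697382227/34306140203 ≈ -1.5361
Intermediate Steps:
l(w, z) = z/2
f(j) = -1944 (f(j) = -6*(14 + 4)² = -6*18² = -6*324 = -1944)
c(O, Q) = O*(-2 - 6*Q)/2 (c(O, Q) = (-2 + (-7*Q + Q))*(O/2) = (-2 - 6*Q)*(O/2) = O*(-2 - 6*Q)/2)
-417106/271198 + f(-85)/c(-587, -575) = -417106/271198 - 1944*(-1/(587*(-1 - 3*(-575)))) = -417106*1/271198 - 1944*(-1/(587*(-1 + 1725))) = -208553/135599 - 1944/((-587*1724)) = -208553/135599 - 1944/(-1011988) = -208553/135599 - 1944*(-1/1011988) = -208553/135599 + 486/252997 = -52697382227/34306140203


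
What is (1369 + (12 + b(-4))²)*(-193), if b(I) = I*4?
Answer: -267305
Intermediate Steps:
b(I) = 4*I
(1369 + (12 + b(-4))²)*(-193) = (1369 + (12 + 4*(-4))²)*(-193) = (1369 + (12 - 16)²)*(-193) = (1369 + (-4)²)*(-193) = (1369 + 16)*(-193) = 1385*(-193) = -267305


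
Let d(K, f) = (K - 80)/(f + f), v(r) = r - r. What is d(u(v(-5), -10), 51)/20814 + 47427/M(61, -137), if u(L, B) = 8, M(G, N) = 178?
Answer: 2796912115/10497194 ≈ 266.44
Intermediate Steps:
v(r) = 0
d(K, f) = (-80 + K)/(2*f) (d(K, f) = (-80 + K)/((2*f)) = (-80 + K)*(1/(2*f)) = (-80 + K)/(2*f))
d(u(v(-5), -10), 51)/20814 + 47427/M(61, -137) = ((½)*(-80 + 8)/51)/20814 + 47427/178 = ((½)*(1/51)*(-72))*(1/20814) + 47427*(1/178) = -12/17*1/20814 + 47427/178 = -2/58973 + 47427/178 = 2796912115/10497194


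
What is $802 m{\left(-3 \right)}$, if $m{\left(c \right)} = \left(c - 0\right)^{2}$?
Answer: $7218$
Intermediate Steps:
$m{\left(c \right)} = c^{2}$ ($m{\left(c \right)} = \left(c + 0\right)^{2} = c^{2}$)
$802 m{\left(-3 \right)} = 802 \left(-3\right)^{2} = 802 \cdot 9 = 7218$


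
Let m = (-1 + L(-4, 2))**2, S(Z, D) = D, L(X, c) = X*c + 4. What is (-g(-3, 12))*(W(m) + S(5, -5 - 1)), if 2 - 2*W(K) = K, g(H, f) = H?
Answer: -105/2 ≈ -52.500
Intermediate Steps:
L(X, c) = 4 + X*c
m = 25 (m = (-1 + (4 - 4*2))**2 = (-1 + (4 - 8))**2 = (-1 - 4)**2 = (-5)**2 = 25)
W(K) = 1 - K/2
(-g(-3, 12))*(W(m) + S(5, -5 - 1)) = (-1*(-3))*((1 - 1/2*25) + (-5 - 1)) = 3*((1 - 25/2) - 6) = 3*(-23/2 - 6) = 3*(-35/2) = -105/2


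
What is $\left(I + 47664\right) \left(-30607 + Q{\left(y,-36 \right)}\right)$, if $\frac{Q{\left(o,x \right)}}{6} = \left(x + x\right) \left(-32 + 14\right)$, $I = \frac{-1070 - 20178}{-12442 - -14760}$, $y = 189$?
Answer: $- \frac{1261000696112}{1159} \approx -1.088 \cdot 10^{9}$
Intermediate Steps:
$I = - \frac{10624}{1159}$ ($I = - \frac{21248}{-12442 + 14760} = - \frac{21248}{2318} = \left(-21248\right) \frac{1}{2318} = - \frac{10624}{1159} \approx -9.1665$)
$Q{\left(o,x \right)} = - 216 x$ ($Q{\left(o,x \right)} = 6 \left(x + x\right) \left(-32 + 14\right) = 6 \cdot 2 x \left(-18\right) = 6 \left(- 36 x\right) = - 216 x$)
$\left(I + 47664\right) \left(-30607 + Q{\left(y,-36 \right)}\right) = \left(- \frac{10624}{1159} + 47664\right) \left(-30607 - -7776\right) = \frac{55231952 \left(-30607 + 7776\right)}{1159} = \frac{55231952}{1159} \left(-22831\right) = - \frac{1261000696112}{1159}$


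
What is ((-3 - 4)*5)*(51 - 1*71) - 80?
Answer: 620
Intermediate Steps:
((-3 - 4)*5)*(51 - 1*71) - 80 = (-7*5)*(51 - 71) - 80 = -35*(-20) - 80 = 700 - 80 = 620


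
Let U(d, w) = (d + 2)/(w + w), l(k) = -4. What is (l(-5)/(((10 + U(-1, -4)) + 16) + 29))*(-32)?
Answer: 1024/439 ≈ 2.3326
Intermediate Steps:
U(d, w) = (2 + d)/(2*w) (U(d, w) = (2 + d)/((2*w)) = (2 + d)*(1/(2*w)) = (2 + d)/(2*w))
(l(-5)/(((10 + U(-1, -4)) + 16) + 29))*(-32) = (-4/(((10 + (1/2)*(2 - 1)/(-4)) + 16) + 29))*(-32) = (-4/(((10 + (1/2)*(-1/4)*1) + 16) + 29))*(-32) = (-4/(((10 - 1/8) + 16) + 29))*(-32) = (-4/((79/8 + 16) + 29))*(-32) = (-4/(207/8 + 29))*(-32) = (-4/(439/8))*(-32) = ((8/439)*(-4))*(-32) = -32/439*(-32) = 1024/439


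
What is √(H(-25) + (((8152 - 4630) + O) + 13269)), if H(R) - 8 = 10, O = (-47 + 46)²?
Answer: 41*√10 ≈ 129.65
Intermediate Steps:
O = 1 (O = (-1)² = 1)
H(R) = 18 (H(R) = 8 + 10 = 18)
√(H(-25) + (((8152 - 4630) + O) + 13269)) = √(18 + (((8152 - 4630) + 1) + 13269)) = √(18 + ((3522 + 1) + 13269)) = √(18 + (3523 + 13269)) = √(18 + 16792) = √16810 = 41*√10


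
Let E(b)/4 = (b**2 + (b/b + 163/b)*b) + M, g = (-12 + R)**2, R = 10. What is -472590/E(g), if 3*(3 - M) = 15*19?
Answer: -236295/182 ≈ -1298.3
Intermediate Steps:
M = -92 (M = 3 - 5*19 = 3 - 1/3*285 = 3 - 95 = -92)
g = 4 (g = (-12 + 10)**2 = (-2)**2 = 4)
E(b) = -368 + 4*b**2 + 4*b*(1 + 163/b) (E(b) = 4*((b**2 + (b/b + 163/b)*b) - 92) = 4*((b**2 + (1 + 163/b)*b) - 92) = 4*((b**2 + b*(1 + 163/b)) - 92) = 4*(-92 + b**2 + b*(1 + 163/b)) = -368 + 4*b**2 + 4*b*(1 + 163/b))
-472590/E(g) = -472590/(284 + 4*4 + 4*4**2) = -472590/(284 + 16 + 4*16) = -472590/(284 + 16 + 64) = -472590/364 = -472590*1/364 = -236295/182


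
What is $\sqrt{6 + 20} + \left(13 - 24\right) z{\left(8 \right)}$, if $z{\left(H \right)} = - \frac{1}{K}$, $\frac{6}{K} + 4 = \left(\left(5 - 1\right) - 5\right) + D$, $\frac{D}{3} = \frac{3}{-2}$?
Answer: $- \frac{209}{12} + \sqrt{26} \approx -12.318$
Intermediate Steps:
$D = - \frac{9}{2}$ ($D = 3 \frac{3}{-2} = 3 \cdot 3 \left(- \frac{1}{2}\right) = 3 \left(- \frac{3}{2}\right) = - \frac{9}{2} \approx -4.5$)
$K = - \frac{12}{19}$ ($K = \frac{6}{-4 + \left(\left(\left(5 - 1\right) - 5\right) - \frac{9}{2}\right)} = \frac{6}{-4 + \left(\left(4 - 5\right) - \frac{9}{2}\right)} = \frac{6}{-4 - \frac{11}{2}} = \frac{6}{- \frac{19}{2}} = 6 \left(- \frac{2}{19}\right) = - \frac{12}{19} \approx -0.63158$)
$z{\left(H \right)} = \frac{19}{12}$ ($z{\left(H \right)} = - \frac{1}{- \frac{12}{19}} = \left(-1\right) \left(- \frac{19}{12}\right) = \frac{19}{12}$)
$\sqrt{6 + 20} + \left(13 - 24\right) z{\left(8 \right)} = \sqrt{6 + 20} + \left(13 - 24\right) \frac{19}{12} = \sqrt{26} - \frac{209}{12} = - \frac{209}{12} + \sqrt{26}$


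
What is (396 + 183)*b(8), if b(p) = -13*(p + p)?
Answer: -120432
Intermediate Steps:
b(p) = -26*p
(396 + 183)*b(8) = (396 + 183)*(-26*8) = 579*(-208) = -120432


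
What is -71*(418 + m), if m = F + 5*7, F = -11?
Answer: -31382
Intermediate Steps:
m = 24 (m = -11 + 5*7 = -11 + 35 = 24)
-71*(418 + m) = -71*(418 + 24) = -71*442 = -31382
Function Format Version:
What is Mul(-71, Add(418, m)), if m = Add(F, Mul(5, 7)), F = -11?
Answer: -31382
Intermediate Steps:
m = 24 (m = Add(-11, Mul(5, 7)) = Add(-11, 35) = 24)
Mul(-71, Add(418, m)) = Mul(-71, Add(418, 24)) = Mul(-71, 442) = -31382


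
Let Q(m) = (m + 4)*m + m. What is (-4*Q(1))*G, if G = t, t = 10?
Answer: -240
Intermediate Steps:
Q(m) = m + m*(4 + m) (Q(m) = (4 + m)*m + m = m*(4 + m) + m = m + m*(4 + m))
G = 10
(-4*Q(1))*G = -4*(5 + 1)*10 = -4*6*10 = -24*10 = -240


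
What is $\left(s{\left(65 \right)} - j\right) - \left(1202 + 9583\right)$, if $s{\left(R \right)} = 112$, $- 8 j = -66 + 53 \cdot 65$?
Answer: $- \frac{82005}{8} \approx -10251.0$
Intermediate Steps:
$j = - \frac{3379}{8}$ ($j = - \frac{-66 + 53 \cdot 65}{8} = - \frac{-66 + 3445}{8} = \left(- \frac{1}{8}\right) 3379 = - \frac{3379}{8} \approx -422.38$)
$\left(s{\left(65 \right)} - j\right) - \left(1202 + 9583\right) = \left(112 - - \frac{3379}{8}\right) - \left(1202 + 9583\right) = \left(112 + \frac{3379}{8}\right) - 10785 = \frac{4275}{8} - 10785 = - \frac{82005}{8}$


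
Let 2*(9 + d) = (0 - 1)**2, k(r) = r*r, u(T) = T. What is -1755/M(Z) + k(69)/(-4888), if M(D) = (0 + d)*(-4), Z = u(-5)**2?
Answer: -4370157/83096 ≈ -52.592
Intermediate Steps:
k(r) = r**2
d = -17/2 (d = -9 + (0 - 1)**2/2 = -9 + (1/2)*(-1)**2 = -9 + (1/2)*1 = -9 + 1/2 = -17/2 ≈ -8.5000)
Z = 25 (Z = (-5)**2 = 25)
M(D) = 34 (M(D) = (0 - 17/2)*(-4) = -17/2*(-4) = 34)
-1755/M(Z) + k(69)/(-4888) = -1755/34 + 69**2/(-4888) = -1755*1/34 + 4761*(-1/4888) = -1755/34 - 4761/4888 = -4370157/83096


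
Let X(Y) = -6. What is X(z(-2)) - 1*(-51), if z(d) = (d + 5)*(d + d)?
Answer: 45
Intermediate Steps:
z(d) = 2*d*(5 + d) (z(d) = (5 + d)*(2*d) = 2*d*(5 + d))
X(z(-2)) - 1*(-51) = -6 - 1*(-51) = -6 + 51 = 45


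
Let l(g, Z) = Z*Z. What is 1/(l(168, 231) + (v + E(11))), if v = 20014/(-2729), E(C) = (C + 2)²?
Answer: 2729/146063356 ≈ 1.8684e-5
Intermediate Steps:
E(C) = (2 + C)²
l(g, Z) = Z²
v = -20014/2729 (v = 20014*(-1/2729) = -20014/2729 ≈ -7.3338)
1/(l(168, 231) + (v + E(11))) = 1/(231² + (-20014/2729 + (2 + 11)²)) = 1/(53361 + (-20014/2729 + 13²)) = 1/(53361 + (-20014/2729 + 169)) = 1/(53361 + 441187/2729) = 1/(146063356/2729) = 2729/146063356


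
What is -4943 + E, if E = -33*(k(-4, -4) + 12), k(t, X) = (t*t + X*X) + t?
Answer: -6263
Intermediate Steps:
k(t, X) = t + X² + t² (k(t, X) = (t² + X²) + t = (X² + t²) + t = t + X² + t²)
E = -1320 (E = -33*((-4 + (-4)² + (-4)²) + 12) = -33*((-4 + 16 + 16) + 12) = -33*(28 + 12) = -33*40 = -1320)
-4943 + E = -4943 - 1320 = -6263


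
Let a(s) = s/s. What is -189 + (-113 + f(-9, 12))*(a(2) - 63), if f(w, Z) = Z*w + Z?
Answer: 12769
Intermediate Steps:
f(w, Z) = Z + Z*w
a(s) = 1
-189 + (-113 + f(-9, 12))*(a(2) - 63) = -189 + (-113 + 12*(1 - 9))*(1 - 63) = -189 + (-113 + 12*(-8))*(-62) = -189 + (-113 - 96)*(-62) = -189 - 209*(-62) = -189 + 12958 = 12769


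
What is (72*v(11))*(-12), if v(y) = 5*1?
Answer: -4320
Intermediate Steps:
v(y) = 5
(72*v(11))*(-12) = (72*5)*(-12) = 360*(-12) = -4320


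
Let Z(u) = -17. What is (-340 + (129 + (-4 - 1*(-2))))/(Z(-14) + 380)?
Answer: -71/121 ≈ -0.58678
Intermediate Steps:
(-340 + (129 + (-4 - 1*(-2))))/(Z(-14) + 380) = (-340 + (129 + (-4 - 1*(-2))))/(-17 + 380) = (-340 + (129 + (-4 + 2)))/363 = (-340 + (129 - 2))*(1/363) = (-340 + 127)*(1/363) = -213*1/363 = -71/121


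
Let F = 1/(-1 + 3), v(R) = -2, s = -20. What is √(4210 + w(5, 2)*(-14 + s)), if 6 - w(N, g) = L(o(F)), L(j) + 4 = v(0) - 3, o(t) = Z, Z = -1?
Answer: 10*√37 ≈ 60.828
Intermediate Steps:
F = ½ (F = 1/2 = ½ ≈ 0.50000)
o(t) = -1
L(j) = -9 (L(j) = -4 + (-2 - 3) = -4 - 5 = -9)
w(N, g) = 15 (w(N, g) = 6 - 1*(-9) = 6 + 9 = 15)
√(4210 + w(5, 2)*(-14 + s)) = √(4210 + 15*(-14 - 20)) = √(4210 + 15*(-34)) = √(4210 - 510) = √3700 = 10*√37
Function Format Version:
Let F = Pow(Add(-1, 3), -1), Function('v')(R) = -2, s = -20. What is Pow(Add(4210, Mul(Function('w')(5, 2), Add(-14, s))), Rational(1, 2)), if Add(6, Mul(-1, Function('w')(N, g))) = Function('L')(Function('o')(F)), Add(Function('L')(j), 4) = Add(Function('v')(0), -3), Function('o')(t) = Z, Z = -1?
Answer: Mul(10, Pow(37, Rational(1, 2))) ≈ 60.828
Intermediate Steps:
F = Rational(1, 2) (F = Pow(2, -1) = Rational(1, 2) ≈ 0.50000)
Function('o')(t) = -1
Function('L')(j) = -9 (Function('L')(j) = Add(-4, Add(-2, -3)) = Add(-4, -5) = -9)
Function('w')(N, g) = 15 (Function('w')(N, g) = Add(6, Mul(-1, -9)) = Add(6, 9) = 15)
Pow(Add(4210, Mul(Function('w')(5, 2), Add(-14, s))), Rational(1, 2)) = Pow(Add(4210, Mul(15, Add(-14, -20))), Rational(1, 2)) = Pow(Add(4210, Mul(15, -34)), Rational(1, 2)) = Pow(Add(4210, -510), Rational(1, 2)) = Pow(3700, Rational(1, 2)) = Mul(10, Pow(37, Rational(1, 2)))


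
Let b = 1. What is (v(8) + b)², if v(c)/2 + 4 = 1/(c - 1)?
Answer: 2209/49 ≈ 45.082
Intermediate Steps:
v(c) = -8 + 2/(-1 + c) (v(c) = -8 + 2/(c - 1) = -8 + 2/(-1 + c))
(v(8) + b)² = (2*(5 - 4*8)/(-1 + 8) + 1)² = (2*(5 - 32)/7 + 1)² = (2*(⅐)*(-27) + 1)² = (-54/7 + 1)² = (-47/7)² = 2209/49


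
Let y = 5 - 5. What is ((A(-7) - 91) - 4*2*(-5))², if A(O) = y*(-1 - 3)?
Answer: 2601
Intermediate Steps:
y = 0
A(O) = 0 (A(O) = 0*(-1 - 3) = 0*(-4) = 0)
((A(-7) - 91) - 4*2*(-5))² = ((0 - 91) - 4*2*(-5))² = (-91 - 8*(-5))² = (-91 + 40)² = (-51)² = 2601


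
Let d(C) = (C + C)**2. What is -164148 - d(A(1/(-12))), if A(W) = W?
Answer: -5909329/36 ≈ -1.6415e+5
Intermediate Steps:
d(C) = 4*C**2 (d(C) = (2*C)**2 = 4*C**2)
-164148 - d(A(1/(-12))) = -164148 - 4*(1/(-12))**2 = -164148 - 4*(-1/12)**2 = -164148 - 4/144 = -164148 - 1*1/36 = -164148 - 1/36 = -5909329/36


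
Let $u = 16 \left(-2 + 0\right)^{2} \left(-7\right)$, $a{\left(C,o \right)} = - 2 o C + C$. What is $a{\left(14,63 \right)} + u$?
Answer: $-2198$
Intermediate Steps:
$a{\left(C,o \right)} = C - 2 C o$ ($a{\left(C,o \right)} = - 2 C o + C = C - 2 C o$)
$u = -448$ ($u = 16 \left(-2\right)^{2} \left(-7\right) = 16 \cdot 4 \left(-7\right) = 64 \left(-7\right) = -448$)
$a{\left(14,63 \right)} + u = 14 \left(1 - 126\right) - 448 = 14 \left(-125\right) - 448 = -1750 - 448 = -2198$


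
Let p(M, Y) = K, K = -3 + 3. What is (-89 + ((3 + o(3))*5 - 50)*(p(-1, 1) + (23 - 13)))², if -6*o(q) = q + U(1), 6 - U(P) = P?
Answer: 2301289/9 ≈ 2.5570e+5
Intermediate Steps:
U(P) = 6 - P
K = 0
p(M, Y) = 0
o(q) = -⅚ - q/6 (o(q) = -(q + (6 - 1*1))/6 = -(q + (6 - 1))/6 = -(q + 5)/6 = -(5 + q)/6 = -⅚ - q/6)
(-89 + ((3 + o(3))*5 - 50)*(p(-1, 1) + (23 - 13)))² = (-89 + ((3 + (-⅚ - ⅙*3))*5 - 50)*(0 + (23 - 13)))² = (-89 + ((3 + (-⅚ - ½))*5 - 50)*(0 + 10))² = (-89 + ((3 - 4/3)*5 - 50)*10)² = (-89 + ((5/3)*5 - 50)*10)² = (-89 + (25/3 - 50)*10)² = (-89 - 125/3*10)² = (-89 - 1250/3)² = (-1517/3)² = 2301289/9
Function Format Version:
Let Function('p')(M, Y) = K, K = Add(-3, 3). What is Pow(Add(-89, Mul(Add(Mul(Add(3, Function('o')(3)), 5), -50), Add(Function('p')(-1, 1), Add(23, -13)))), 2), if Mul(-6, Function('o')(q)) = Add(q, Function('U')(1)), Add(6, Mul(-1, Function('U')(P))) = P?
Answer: Rational(2301289, 9) ≈ 2.5570e+5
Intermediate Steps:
Function('U')(P) = Add(6, Mul(-1, P))
K = 0
Function('p')(M, Y) = 0
Function('o')(q) = Add(Rational(-5, 6), Mul(Rational(-1, 6), q)) (Function('o')(q) = Mul(Rational(-1, 6), Add(q, Add(6, Mul(-1, 1)))) = Mul(Rational(-1, 6), Add(q, Add(6, -1))) = Mul(Rational(-1, 6), Add(q, 5)) = Mul(Rational(-1, 6), Add(5, q)) = Add(Rational(-5, 6), Mul(Rational(-1, 6), q)))
Pow(Add(-89, Mul(Add(Mul(Add(3, Function('o')(3)), 5), -50), Add(Function('p')(-1, 1), Add(23, -13)))), 2) = Pow(Add(-89, Mul(Add(Mul(Add(3, Add(Rational(-5, 6), Mul(Rational(-1, 6), 3))), 5), -50), Add(0, Add(23, -13)))), 2) = Pow(Add(-89, Mul(Add(Mul(Add(3, Add(Rational(-5, 6), Rational(-1, 2))), 5), -50), Add(0, 10))), 2) = Pow(Add(-89, Mul(Add(Mul(Add(3, Rational(-4, 3)), 5), -50), 10)), 2) = Pow(Add(-89, Mul(Add(Mul(Rational(5, 3), 5), -50), 10)), 2) = Pow(Add(-89, Mul(Add(Rational(25, 3), -50), 10)), 2) = Pow(Add(-89, Mul(Rational(-125, 3), 10)), 2) = Pow(Add(-89, Rational(-1250, 3)), 2) = Pow(Rational(-1517, 3), 2) = Rational(2301289, 9)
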